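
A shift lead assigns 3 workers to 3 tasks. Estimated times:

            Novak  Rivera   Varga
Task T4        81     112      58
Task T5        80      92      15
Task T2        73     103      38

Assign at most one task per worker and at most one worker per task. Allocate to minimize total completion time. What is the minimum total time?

Optimal: Novak→Task T4 (81 min), Rivera→Task T2 (103 min), Varga→Task T5 (15 min) — total 81+103+15 = 199 min.
Column-greedy (each task in turn goes to its cheapest remaining worker) gives 241 min, worse by 42.
Next-best assignment: Novak→Task T2, Rivera→Task T4, Varga→Task T5 = 200 min.
Swapping Novak↔Rivera (Novak→Task T2 73 min, Rivera→Task T4 112 min) adds 1.
Checked against all permutations: 199 min is optimal.

Min total: 199 min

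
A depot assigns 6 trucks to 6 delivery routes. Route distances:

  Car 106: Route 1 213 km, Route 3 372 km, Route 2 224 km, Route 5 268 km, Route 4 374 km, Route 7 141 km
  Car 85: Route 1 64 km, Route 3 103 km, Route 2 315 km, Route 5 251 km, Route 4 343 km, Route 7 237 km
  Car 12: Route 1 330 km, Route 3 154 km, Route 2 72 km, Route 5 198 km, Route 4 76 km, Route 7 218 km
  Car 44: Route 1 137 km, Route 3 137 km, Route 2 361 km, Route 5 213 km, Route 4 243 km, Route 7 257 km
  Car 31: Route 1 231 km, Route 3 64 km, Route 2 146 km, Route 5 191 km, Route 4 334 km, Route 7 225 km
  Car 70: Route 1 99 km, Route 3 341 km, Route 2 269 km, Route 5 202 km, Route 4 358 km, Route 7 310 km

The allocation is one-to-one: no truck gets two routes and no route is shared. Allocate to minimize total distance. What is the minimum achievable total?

Treat this as an assignment problem: match each truck to one route.
Optimal: Car 106→Route 7 (141 km), Car 85→Route 1 (64 km), Car 12→Route 4 (76 km), Car 44→Route 3 (137 km), Car 31→Route 2 (146 km), Car 70→Route 5 (202 km) — total 141+64+76+137+146+202 = 766 km.
Column-greedy (each route in turn goes to its cheapest remaining truck) gives 786 km, worse by 20.
Next-best assignment: Car 106→Route 7, Car 85→Route 3, Car 12→Route 4, Car 44→Route 5, Car 31→Route 2, Car 70→Route 1 = 778 km.

Min total: 766 km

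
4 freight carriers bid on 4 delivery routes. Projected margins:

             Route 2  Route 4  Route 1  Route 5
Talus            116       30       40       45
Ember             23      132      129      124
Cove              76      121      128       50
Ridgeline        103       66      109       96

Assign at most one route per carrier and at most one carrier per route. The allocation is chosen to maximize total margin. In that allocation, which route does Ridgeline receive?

Ridgeline receives Route 5.

This is a one-to-one assignment (maximum-weight bipartite matching).
Optimal: Talus→Route 2 ($116k), Ember→Route 4 ($132k), Cove→Route 1 ($128k), Ridgeline→Route 5 ($96k) — total 116+132+128+96 = $472k.
Ridgeline's own top route is Route 1 ($109k), but forcing Ridgeline→Route 1 and reassigning the rest optimally gives only $470k — worse by 2.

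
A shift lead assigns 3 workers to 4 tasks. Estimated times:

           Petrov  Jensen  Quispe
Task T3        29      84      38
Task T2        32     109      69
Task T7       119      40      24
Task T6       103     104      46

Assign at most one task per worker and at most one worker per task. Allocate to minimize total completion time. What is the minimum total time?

Optimal: Petrov→Task T2 (32 min), Jensen→Task T7 (40 min), Quispe→Task T3 (38 min) — total 32+40+38 = 110 min.
Column-greedy (each task in turn goes to its cheapest remaining worker) gives 138 min, worse by 28.
Next-best assignment: Petrov→Task T3, Jensen→Task T7, Quispe→Task T6 = 115 min.
No other one-to-one assignment undercuts 110 min.

Minimum total: 110 min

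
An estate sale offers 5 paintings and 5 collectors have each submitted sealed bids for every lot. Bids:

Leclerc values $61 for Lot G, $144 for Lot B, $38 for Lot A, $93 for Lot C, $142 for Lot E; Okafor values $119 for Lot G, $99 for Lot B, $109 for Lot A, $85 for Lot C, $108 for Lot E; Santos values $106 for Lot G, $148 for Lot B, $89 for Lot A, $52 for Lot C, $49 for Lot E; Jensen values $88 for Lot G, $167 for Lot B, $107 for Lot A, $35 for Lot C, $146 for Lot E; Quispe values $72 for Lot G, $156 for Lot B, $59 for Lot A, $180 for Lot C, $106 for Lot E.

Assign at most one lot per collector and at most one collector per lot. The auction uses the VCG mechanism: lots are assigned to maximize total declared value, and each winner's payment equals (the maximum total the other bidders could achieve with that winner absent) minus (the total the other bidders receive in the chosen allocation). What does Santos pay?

Efficient allocation: Leclerc→Lot E ($142), Okafor→Lot A ($109), Santos→Lot G ($106), Jensen→Lot B ($167), Quispe→Lot C ($180); total welfare W = $704.
Santos receives Lot G at value $106, so the others get W − 106 = $598.
Without Santos: best allocation of the remaining 4 bidders over all 5 lots is Leclerc→Lot E ($142), Okafor→Lot G ($119), Jensen→Lot B ($167), Quispe→Lot C ($180), total $608.
VCG payment = (others' best without Santos) − (others' welfare with Santos) = 608 − 598 = $10.

Santos pays $10.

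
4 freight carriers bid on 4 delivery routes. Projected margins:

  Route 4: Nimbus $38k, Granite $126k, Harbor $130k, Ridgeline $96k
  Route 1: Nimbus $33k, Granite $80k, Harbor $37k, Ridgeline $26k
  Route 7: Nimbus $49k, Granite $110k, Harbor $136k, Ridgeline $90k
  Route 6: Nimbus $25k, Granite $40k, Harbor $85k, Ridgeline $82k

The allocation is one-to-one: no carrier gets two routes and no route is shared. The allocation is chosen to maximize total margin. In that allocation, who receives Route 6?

Ridgeline receives Route 6.

Optimal: Nimbus→Route 1 ($33k), Granite→Route 4 ($126k), Harbor→Route 7 ($136k), Ridgeline→Route 6 ($82k) — total 33+126+136+82 = $377k.
Column-greedy (each route in turn goes to its best remaining carrier) gives $325k, worse by 52.
Next-best assignment: Nimbus→Route 1, Granite→Route 7, Harbor→Route 4, Ridgeline→Route 6 = $355k.
Checked against all permutations: $377k is optimal.
Ridgeline's own top route is Route 4 ($96k), but forcing Ridgeline→Route 4 and reassigning the rest optimally gives only $337k — worse by 40.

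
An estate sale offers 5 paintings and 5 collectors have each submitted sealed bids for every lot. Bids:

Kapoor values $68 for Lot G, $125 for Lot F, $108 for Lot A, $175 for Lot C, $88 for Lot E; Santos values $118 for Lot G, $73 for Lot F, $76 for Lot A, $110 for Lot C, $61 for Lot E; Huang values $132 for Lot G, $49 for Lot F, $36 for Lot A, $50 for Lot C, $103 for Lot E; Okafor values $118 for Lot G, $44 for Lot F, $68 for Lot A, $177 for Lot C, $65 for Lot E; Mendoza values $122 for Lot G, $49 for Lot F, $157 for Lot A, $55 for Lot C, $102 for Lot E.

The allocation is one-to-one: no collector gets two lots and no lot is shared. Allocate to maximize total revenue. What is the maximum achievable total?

Max total: $680

Treat this as an assignment problem: match each collector to one lot.
Optimal: Kapoor→Lot F ($125), Santos→Lot G ($118), Huang→Lot E ($103), Okafor→Lot C ($177), Mendoza→Lot A ($157) — total 125+118+103+177+157 = $680.
Max-entry greedy (repeatedly take the single best remaining cell) gives $652, worse by 28.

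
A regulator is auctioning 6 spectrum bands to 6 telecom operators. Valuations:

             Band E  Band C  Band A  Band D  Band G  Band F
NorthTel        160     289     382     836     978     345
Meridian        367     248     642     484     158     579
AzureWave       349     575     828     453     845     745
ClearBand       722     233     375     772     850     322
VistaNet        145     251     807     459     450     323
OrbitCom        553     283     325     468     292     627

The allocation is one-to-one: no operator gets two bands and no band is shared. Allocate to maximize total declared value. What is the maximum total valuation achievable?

Max total: $4264M

Optimal: NorthTel→Band G ($978M), Meridian→Band F ($579M), AzureWave→Band C ($575M), ClearBand→Band D ($772M), VistaNet→Band A ($807M), OrbitCom→Band E ($553M) — total 978+579+575+772+807+553 = $4264M.
Every other assignment is strictly worse.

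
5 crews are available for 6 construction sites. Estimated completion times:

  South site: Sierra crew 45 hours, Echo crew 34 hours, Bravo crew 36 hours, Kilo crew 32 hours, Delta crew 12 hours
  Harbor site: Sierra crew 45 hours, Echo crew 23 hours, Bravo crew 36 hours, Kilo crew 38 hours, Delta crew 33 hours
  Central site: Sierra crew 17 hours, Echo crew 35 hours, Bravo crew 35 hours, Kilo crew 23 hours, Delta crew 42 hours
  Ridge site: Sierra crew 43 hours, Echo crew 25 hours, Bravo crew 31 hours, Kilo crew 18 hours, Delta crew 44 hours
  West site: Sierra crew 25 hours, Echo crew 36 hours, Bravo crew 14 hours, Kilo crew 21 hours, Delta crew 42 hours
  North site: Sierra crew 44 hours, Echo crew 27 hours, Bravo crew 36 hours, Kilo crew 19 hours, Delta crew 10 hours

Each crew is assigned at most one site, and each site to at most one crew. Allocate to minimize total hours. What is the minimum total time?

Min total: 82 hours

Optimal: Sierra crew→Central site (17 hours), Echo crew→Harbor site (23 hours), Bravo crew→West site (14 hours), Kilo crew→Ridge site (18 hours), Delta crew→North site (10 hours) — total 17+23+14+18+10 = 82 hours.
Column-greedy (each site in turn goes to its cheapest remaining crew) gives 84 hours, worse by 2.
Next-best assignment: Sierra crew→Central site, Echo crew→Harbor site, Bravo crew→West site, Kilo crew→Ridge site, Delta crew→South site = 84 hours.
Checked against all permutations: 82 hours is optimal.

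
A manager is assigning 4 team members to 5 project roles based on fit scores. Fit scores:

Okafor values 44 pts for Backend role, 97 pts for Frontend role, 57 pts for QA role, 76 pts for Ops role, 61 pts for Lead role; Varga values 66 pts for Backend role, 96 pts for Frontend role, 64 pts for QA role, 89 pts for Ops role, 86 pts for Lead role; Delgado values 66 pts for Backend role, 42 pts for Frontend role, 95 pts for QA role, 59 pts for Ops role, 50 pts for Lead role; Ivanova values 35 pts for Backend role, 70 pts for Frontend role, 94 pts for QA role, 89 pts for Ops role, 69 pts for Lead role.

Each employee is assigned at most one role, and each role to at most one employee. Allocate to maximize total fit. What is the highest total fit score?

Optimal: Okafor→Frontend role (97 pts), Varga→Lead role (86 pts), Delgado→QA role (95 pts), Ivanova→Ops role (89 pts) — total 97+86+95+89 = 367 pts.
Max-entry greedy (repeatedly take the single best remaining cell) gives 350 pts, worse by 17.
No other one-to-one assignment exceeds 367 pts.

Maximum total: 367 pts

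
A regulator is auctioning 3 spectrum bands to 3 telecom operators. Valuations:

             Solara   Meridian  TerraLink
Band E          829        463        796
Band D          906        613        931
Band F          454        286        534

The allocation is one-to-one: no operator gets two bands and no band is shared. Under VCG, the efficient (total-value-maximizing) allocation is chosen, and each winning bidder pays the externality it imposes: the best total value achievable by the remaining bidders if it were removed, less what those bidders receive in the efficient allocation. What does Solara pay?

Efficient allocation: Solara→Band E ($829M), Meridian→Band F ($286M), TerraLink→Band D ($931M); total welfare W = $2046M.
Solara receives Band E at value $829M, so the others get W − 829 = $1217M.
Without Solara: best allocation of the remaining 2 bidders over all 3 bands is Meridian→Band D ($613M), TerraLink→Band E ($796M), total $1409M.
VCG payment = (others' best without Solara) − (others' welfare with Solara) = 1409 − 1217 = $192M.

Solara pays $192M.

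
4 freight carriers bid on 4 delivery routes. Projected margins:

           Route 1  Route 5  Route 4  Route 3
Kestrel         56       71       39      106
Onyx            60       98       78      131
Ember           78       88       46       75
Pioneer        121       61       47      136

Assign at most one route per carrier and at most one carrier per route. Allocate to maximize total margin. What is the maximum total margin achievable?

Treat this as an assignment problem: match each carrier to one route.
Optimal: Kestrel→Route 3 ($106k), Onyx→Route 4 ($78k), Ember→Route 5 ($88k), Pioneer→Route 1 ($121k) — total 106+78+88+121 = $393k.
Next-best assignment: Kestrel→Route 4, Onyx→Route 3, Ember→Route 5, Pioneer→Route 1 = $379k.
Swapping Kestrel↔Pioneer (Kestrel→Route 1 $56k, Pioneer→Route 3 $136k) loses 35.
Every other assignment is strictly worse.

Maximum total: $393k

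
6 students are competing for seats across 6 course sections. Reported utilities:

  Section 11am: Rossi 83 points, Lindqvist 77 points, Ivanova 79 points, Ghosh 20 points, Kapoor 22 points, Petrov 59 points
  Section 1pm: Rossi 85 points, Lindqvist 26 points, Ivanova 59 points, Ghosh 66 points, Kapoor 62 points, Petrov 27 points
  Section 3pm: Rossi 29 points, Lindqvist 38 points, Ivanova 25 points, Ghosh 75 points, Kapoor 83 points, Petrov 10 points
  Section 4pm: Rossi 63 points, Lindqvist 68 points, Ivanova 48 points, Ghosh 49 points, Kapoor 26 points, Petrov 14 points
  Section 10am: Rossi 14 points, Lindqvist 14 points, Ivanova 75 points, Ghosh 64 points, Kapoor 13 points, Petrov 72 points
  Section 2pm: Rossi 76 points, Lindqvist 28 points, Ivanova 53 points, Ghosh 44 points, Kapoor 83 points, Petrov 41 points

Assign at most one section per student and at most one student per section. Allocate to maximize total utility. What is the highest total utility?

Maximum total: 462 points

Optimal: Rossi→Section 1pm (85 points), Lindqvist→Section 4pm (68 points), Ivanova→Section 11am (79 points), Ghosh→Section 3pm (75 points), Kapoor→Section 2pm (83 points), Petrov→Section 10am (72 points) — total 85+68+79+75+83+72 = 462 points.
Column-greedy (each section in turn goes to its best remaining student) gives 416 points, worse by 46.
Next-best assignment: Rossi→Section 1pm, Lindqvist→Section 4pm, Ivanova→Section 10am, Ghosh→Section 3pm, Kapoor→Section 2pm, Petrov→Section 11am = 445 points.
Checked against all permutations: 462 points is optimal.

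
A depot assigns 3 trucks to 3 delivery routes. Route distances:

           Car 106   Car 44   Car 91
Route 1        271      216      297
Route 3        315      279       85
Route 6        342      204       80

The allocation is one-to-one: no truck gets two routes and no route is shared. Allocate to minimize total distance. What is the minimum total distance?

Optimal: Car 106→Route 1 (271 km), Car 44→Route 6 (204 km), Car 91→Route 3 (85 km) — total 271+204+85 = 560 km.
Next-best assignment: Car 106→Route 3, Car 44→Route 1, Car 91→Route 6 = 611 km.
Every other assignment is strictly worse.

Min total: 560 km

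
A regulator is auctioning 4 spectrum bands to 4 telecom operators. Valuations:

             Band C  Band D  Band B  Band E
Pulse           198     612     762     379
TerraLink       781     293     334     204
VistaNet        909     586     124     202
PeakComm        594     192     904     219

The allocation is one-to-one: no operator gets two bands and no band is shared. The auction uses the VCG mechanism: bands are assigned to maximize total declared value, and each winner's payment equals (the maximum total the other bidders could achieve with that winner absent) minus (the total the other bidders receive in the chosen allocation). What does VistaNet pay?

VistaNet pays $233M.

Efficient allocation: Pulse→Band E ($379M), TerraLink→Band C ($781M), VistaNet→Band D ($586M), PeakComm→Band B ($904M); total welfare W = $2650M.
VistaNet receives Band D at value $586M, so the others get W − 586 = $2064M.
Without VistaNet: best allocation of the remaining 3 bidders over all 4 bands is Pulse→Band D ($612M), TerraLink→Band C ($781M), PeakComm→Band B ($904M), total $2297M.
VCG payment = (others' best without VistaNet) − (others' welfare with VistaNet) = 2297 − 2064 = $233M.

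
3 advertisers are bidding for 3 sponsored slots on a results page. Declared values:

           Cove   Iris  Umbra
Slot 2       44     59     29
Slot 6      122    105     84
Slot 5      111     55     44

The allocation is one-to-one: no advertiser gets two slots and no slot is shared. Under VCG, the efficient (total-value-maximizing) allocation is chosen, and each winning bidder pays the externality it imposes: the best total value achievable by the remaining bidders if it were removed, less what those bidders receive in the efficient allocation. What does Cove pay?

Cove pays $6.

Efficient allocation: Cove→Slot 5 ($111), Iris→Slot 2 ($59), Umbra→Slot 6 ($84); total welfare W = $254.
Cove receives Slot 5 at value $111, so the others get W − 111 = $143.
Without Cove: best allocation of the remaining 2 bidders over all 3 slots is Iris→Slot 6 ($105), Umbra→Slot 5 ($44), total $149.
VCG payment = (others' best without Cove) − (others' welfare with Cove) = 149 − 143 = $6.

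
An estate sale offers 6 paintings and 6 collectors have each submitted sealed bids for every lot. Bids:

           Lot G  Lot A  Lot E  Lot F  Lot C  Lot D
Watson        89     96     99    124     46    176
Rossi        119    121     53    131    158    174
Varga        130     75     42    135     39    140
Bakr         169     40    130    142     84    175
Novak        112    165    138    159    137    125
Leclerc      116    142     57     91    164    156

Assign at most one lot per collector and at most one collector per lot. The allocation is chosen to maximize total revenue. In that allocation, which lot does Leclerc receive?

Treat this as an assignment problem: match each collector to one lot.
Optimal: Watson→Lot D ($176), Rossi→Lot C ($158), Varga→Lot F ($135), Bakr→Lot G ($169), Novak→Lot E ($138), Leclerc→Lot A ($142) — total 176+158+135+169+138+142 = $918.
Max-entry greedy (repeatedly take the single best remaining cell) gives $862, worse by 56.
Every other assignment is strictly worse.
Leclerc's own top lot is Lot C ($164), but forcing Leclerc→Lot C and reassigning the rest optimally gives only $906 — worse by 12.

Leclerc receives Lot A.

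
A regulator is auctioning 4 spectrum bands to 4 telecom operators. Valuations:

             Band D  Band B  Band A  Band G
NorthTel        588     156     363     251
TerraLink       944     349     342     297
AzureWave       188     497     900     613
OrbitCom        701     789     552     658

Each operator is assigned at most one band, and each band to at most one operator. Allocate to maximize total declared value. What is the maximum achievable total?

Optimal: NorthTel→Band G ($251M), TerraLink→Band D ($944M), AzureWave→Band A ($900M), OrbitCom→Band B ($789M) — total 251+944+900+789 = $2884M.
Row-greedy (each operator in turn takes its best remaining band) gives $2495M, worse by 389.
Next-best assignment: NorthTel→Band A, TerraLink→Band D, AzureWave→Band G, OrbitCom→Band B = $2709M.
Checked against all permutations: $2884M is optimal.

Max total: $2884M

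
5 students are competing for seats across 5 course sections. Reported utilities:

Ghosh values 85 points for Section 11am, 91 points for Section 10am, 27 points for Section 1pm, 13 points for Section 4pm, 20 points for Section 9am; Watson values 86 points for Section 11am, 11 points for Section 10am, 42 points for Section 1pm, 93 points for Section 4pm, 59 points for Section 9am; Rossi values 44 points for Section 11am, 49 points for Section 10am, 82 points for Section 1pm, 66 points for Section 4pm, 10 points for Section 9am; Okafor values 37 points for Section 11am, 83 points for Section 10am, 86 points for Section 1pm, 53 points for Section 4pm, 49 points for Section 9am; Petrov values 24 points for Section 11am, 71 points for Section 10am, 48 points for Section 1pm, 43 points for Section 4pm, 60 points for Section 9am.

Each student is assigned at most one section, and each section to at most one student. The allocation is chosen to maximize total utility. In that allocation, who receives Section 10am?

Okafor receives Section 10am.

Optimal: Ghosh→Section 11am (85 points), Watson→Section 4pm (93 points), Rossi→Section 1pm (82 points), Okafor→Section 10am (83 points), Petrov→Section 9am (60 points) — total 85+93+82+83+60 = 403 points.
Column-greedy (each section in turn goes to its best remaining student) gives 389 points, worse by 14.
Next-best assignment: Ghosh→Section 10am, Watson→Section 11am, Rossi→Section 4pm, Okafor→Section 1pm, Petrov→Section 9am = 389 points.
Swapping Petrov↔Rossi (Petrov→Section 1pm 48 points, Rossi→Section 9am 10 points) loses 84.
Okafor's own top section is Section 1pm (86 points), but forcing Okafor→Section 1pm and reassigning the rest optimally gives only 389 points — worse by 14.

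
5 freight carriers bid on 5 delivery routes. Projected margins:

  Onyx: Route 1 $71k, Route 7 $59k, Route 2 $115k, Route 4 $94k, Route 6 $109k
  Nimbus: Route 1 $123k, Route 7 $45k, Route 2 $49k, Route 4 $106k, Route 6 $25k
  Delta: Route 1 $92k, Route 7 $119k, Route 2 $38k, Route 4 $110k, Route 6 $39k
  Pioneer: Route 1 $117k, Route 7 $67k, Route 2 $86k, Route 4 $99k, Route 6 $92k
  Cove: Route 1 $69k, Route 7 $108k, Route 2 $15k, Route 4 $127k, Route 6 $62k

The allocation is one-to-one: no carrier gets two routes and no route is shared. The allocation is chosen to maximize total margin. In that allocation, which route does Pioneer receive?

Optimal: Onyx→Route 2 ($115k), Nimbus→Route 1 ($123k), Delta→Route 7 ($119k), Pioneer→Route 6 ($92k), Cove→Route 4 ($127k) — total 115+123+119+92+127 = $576k.
Row-greedy (each carrier in turn takes its best remaining route) gives $518k, worse by 58.
Pioneer's own top route is Route 1 ($117k), but forcing Pioneer→Route 1 and reassigning the rest optimally gives only $521k — worse by 55.

Pioneer receives Route 6.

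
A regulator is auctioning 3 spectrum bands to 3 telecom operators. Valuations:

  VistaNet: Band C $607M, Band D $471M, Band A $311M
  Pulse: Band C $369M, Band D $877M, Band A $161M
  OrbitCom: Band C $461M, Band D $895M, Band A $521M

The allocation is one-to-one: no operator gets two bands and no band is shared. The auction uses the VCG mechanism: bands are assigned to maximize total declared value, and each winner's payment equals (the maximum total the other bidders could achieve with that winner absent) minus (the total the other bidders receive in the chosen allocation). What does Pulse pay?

Pulse pays $374M.

Efficient allocation: VistaNet→Band C ($607M), Pulse→Band D ($877M), OrbitCom→Band A ($521M); total welfare W = $2005M.
Pulse receives Band D at value $877M, so the others get W − 877 = $1128M.
Without Pulse: best allocation of the remaining 2 bidders over all 3 bands is VistaNet→Band C ($607M), OrbitCom→Band D ($895M), total $1502M.
VCG payment = (others' best without Pulse) − (others' welfare with Pulse) = 1502 − 1128 = $374M.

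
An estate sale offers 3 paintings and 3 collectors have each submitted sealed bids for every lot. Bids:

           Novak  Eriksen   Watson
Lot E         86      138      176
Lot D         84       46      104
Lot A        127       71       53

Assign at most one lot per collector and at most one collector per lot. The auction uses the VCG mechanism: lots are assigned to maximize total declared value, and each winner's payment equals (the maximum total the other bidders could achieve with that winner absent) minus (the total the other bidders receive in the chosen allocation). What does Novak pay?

Efficient allocation: Novak→Lot A ($127), Eriksen→Lot E ($138), Watson→Lot D ($104); total welfare W = $369.
Novak receives Lot A at value $127, so the others get W − 127 = $242.
Without Novak: best allocation of the remaining 2 bidders over all 3 lots is Eriksen→Lot A ($71), Watson→Lot E ($176), total $247.
VCG payment = (others' best without Novak) − (others' welfare with Novak) = 247 − 242 = $5.

Novak pays $5.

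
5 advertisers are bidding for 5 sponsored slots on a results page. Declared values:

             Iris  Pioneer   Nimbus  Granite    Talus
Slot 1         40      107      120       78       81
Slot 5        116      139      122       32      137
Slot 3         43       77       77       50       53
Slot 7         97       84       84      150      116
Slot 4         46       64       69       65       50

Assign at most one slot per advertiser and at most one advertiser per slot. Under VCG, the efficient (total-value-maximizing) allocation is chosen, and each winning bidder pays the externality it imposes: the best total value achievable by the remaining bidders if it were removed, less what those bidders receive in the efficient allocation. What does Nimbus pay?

Efficient allocation: Iris→Slot 4 ($46), Pioneer→Slot 3 ($77), Nimbus→Slot 1 ($120), Granite→Slot 7 ($150), Talus→Slot 5 ($137); total welfare W = $530.
Nimbus receives Slot 1 at value $120, so the others get W − 120 = $410.
Without Nimbus: best allocation of the remaining 4 bidders over all 5 slots is Iris→Slot 4 ($46), Pioneer→Slot 1 ($107), Granite→Slot 7 ($150), Talus→Slot 5 ($137), total $440.
VCG payment = (others' best without Nimbus) − (others' welfare with Nimbus) = 440 − 410 = $30.

Nimbus pays $30.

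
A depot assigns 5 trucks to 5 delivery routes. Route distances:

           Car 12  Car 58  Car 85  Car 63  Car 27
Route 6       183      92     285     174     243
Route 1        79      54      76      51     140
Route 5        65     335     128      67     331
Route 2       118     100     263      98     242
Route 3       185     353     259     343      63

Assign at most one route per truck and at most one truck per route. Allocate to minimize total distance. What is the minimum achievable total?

Min total: 394 km

Optimal: Car 12→Route 5 (65 km), Car 58→Route 6 (92 km), Car 85→Route 1 (76 km), Car 63→Route 2 (98 km), Car 27→Route 3 (63 km) — total 65+92+76+98+63 = 394 km.
Min-entry greedy (repeatedly take the single cheapest remaining cell) gives 534 km, worse by 140.
No other one-to-one assignment undercuts 394 km.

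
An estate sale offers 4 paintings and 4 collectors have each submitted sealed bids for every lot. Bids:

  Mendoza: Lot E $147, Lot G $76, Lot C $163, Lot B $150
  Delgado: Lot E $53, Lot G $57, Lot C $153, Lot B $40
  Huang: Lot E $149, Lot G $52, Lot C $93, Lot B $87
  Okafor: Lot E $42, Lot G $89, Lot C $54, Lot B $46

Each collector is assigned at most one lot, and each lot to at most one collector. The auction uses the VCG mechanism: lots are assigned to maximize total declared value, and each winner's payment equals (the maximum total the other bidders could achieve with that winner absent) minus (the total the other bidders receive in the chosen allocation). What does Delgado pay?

Delgado pays $13.

Efficient allocation: Mendoza→Lot B ($150), Delgado→Lot C ($153), Huang→Lot E ($149), Okafor→Lot G ($89); total welfare W = $541.
Delgado receives Lot C at value $153, so the others get W − 153 = $388.
Without Delgado: best allocation of the remaining 3 bidders over all 4 lots is Mendoza→Lot C ($163), Huang→Lot E ($149), Okafor→Lot G ($89), total $401.
VCG payment = (others' best without Delgado) − (others' welfare with Delgado) = 401 − 388 = $13.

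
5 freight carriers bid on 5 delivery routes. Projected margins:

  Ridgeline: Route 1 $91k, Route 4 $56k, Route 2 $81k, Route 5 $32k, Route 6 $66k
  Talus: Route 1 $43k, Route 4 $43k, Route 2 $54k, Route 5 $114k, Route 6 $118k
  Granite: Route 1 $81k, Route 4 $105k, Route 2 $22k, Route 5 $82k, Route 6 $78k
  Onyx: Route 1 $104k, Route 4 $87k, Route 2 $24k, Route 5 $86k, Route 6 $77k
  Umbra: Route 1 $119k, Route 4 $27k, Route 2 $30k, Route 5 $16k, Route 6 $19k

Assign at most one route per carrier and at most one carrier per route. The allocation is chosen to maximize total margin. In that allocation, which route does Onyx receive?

Optimal: Ridgeline→Route 2 ($81k), Talus→Route 6 ($118k), Granite→Route 4 ($105k), Onyx→Route 5 ($86k), Umbra→Route 1 ($119k) — total 81+118+105+86+119 = $509k.
Column-greedy (each route in turn goes to its best remaining carrier) gives $496k, worse by 13.
Swapping Talus↔Umbra (Talus→Route 1 $43k, Umbra→Route 6 $19k) loses 175.
Onyx's own top route is Route 1 ($104k), but forcing Onyx→Route 1 and reassigning the rest optimally gives only $424k — worse by 85.

Onyx receives Route 5.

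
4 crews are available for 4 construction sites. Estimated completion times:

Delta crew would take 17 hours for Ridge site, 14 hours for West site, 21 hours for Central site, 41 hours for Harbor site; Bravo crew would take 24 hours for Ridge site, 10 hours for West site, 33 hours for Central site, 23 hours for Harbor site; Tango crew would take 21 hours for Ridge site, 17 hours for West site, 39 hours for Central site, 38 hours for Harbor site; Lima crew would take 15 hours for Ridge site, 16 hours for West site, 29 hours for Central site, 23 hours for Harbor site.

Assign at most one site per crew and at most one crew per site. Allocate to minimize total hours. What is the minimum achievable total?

Min total: 75 hours

Optimal: Delta crew→Central site (21 hours), Bravo crew→West site (10 hours), Tango crew→Ridge site (21 hours), Lima crew→Harbor site (23 hours) — total 21+10+21+23 = 75 hours.
Row-greedy (each crew in turn takes its cheapest remaining site) gives 87 hours, worse by 12.
Swapping Tango crew↔Delta crew (Tango crew→Central site 39 hours, Delta crew→Ridge site 17 hours) adds 14.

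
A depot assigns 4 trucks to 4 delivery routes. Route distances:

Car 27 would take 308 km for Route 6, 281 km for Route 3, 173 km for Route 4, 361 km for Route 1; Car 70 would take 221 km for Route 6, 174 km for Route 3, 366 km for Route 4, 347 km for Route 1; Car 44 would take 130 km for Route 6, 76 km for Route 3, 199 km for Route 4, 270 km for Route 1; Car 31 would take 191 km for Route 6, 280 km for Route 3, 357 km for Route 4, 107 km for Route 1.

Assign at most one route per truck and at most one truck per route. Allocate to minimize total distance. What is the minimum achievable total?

This is a one-to-one assignment (minimum-cost bipartite matching).
Optimal: Car 27→Route 4 (173 km), Car 70→Route 6 (221 km), Car 44→Route 3 (76 km), Car 31→Route 1 (107 km) — total 173+221+76+107 = 577 km.
Row-greedy (each truck in turn takes its cheapest remaining route) gives 584 km, worse by 7.
Next-best assignment: Car 27→Route 4, Car 70→Route 3, Car 44→Route 6, Car 31→Route 1 = 584 km.

Minimum total: 577 km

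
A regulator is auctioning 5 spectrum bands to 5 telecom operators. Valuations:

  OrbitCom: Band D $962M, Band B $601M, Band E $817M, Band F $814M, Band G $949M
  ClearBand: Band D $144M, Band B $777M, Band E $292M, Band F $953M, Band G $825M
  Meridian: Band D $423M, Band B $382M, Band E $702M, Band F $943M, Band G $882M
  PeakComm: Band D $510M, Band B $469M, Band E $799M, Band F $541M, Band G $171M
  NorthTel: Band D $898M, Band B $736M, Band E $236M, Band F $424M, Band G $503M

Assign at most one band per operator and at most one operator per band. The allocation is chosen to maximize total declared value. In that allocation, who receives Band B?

ClearBand receives Band B.

Optimal: OrbitCom→Band G ($949M), ClearBand→Band B ($777M), Meridian→Band F ($943M), PeakComm→Band E ($799M), NorthTel→Band D ($898M) — total 949+777+943+799+898 = $4366M.
Next-best assignment: OrbitCom→Band D, ClearBand→Band F, Meridian→Band G, PeakComm→Band E, NorthTel→Band B = $4332M.
ClearBand's own top band is Band F ($953M), but forcing ClearBand→Band F and reassigning the rest optimally gives only $4332M — worse by 34.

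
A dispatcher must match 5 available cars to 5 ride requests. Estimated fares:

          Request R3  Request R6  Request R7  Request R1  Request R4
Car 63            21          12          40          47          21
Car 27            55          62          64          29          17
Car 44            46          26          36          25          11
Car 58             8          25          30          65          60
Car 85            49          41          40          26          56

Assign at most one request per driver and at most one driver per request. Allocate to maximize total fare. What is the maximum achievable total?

Treat this as an assignment problem: match each driver to one request.
Optimal: Car 63→Request R7 ($40), Car 27→Request R6 ($62), Car 44→Request R3 ($46), Car 58→Request R1 ($65), Car 85→Request R4 ($56) — total 40+62+46+65+56 = $269.
Max-entry greedy (repeatedly take the single best remaining cell) gives $243, worse by 26.
Next-best assignment: Car 63→Request R1, Car 27→Request R7, Car 44→Request R3, Car 58→Request R4, Car 85→Request R6 = $258.

Max total: $269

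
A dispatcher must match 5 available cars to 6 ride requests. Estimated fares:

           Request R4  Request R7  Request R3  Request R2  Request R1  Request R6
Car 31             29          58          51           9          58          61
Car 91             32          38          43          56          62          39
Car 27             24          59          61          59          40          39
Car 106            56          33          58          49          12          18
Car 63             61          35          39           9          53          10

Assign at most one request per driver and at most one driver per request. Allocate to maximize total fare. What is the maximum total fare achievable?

Optimal: Car 31→Request R6 ($61), Car 91→Request R1 ($62), Car 27→Request R7 ($59), Car 106→Request R3 ($58), Car 63→Request R4 ($61) — total 61+62+59+58+61 = $301.
Column-greedy (each request in turn goes to its best remaining driver) gives $292, worse by 9.
Checked against all permutations: $301 is optimal.

Maximum total: $301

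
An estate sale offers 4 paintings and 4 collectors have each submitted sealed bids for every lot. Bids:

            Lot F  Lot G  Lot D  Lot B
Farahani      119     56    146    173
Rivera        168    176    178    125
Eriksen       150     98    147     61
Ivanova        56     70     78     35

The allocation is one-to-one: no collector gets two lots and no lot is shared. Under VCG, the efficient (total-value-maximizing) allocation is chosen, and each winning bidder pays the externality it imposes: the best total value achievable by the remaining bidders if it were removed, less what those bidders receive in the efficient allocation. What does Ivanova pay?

Efficient allocation: Farahani→Lot B ($173), Rivera→Lot G ($176), Eriksen→Lot F ($150), Ivanova→Lot D ($78); total welfare W = $577.
Ivanova receives Lot D at value $78, so the others get W − 78 = $499.
Without Ivanova: best allocation of the remaining 3 bidders over all 4 lots is Farahani→Lot B ($173), Rivera→Lot D ($178), Eriksen→Lot F ($150), total $501.
VCG payment = (others' best without Ivanova) − (others' welfare with Ivanova) = 501 − 499 = $2.

Ivanova pays $2.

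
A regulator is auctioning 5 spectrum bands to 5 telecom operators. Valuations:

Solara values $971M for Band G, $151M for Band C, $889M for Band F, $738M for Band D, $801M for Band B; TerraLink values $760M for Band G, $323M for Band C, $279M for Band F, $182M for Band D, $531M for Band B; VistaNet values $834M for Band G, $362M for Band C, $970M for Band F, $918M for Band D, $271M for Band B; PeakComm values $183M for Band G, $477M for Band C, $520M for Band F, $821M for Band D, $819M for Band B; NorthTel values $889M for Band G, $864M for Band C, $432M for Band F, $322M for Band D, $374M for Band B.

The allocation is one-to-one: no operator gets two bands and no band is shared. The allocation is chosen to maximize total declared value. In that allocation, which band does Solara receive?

Optimal: Solara→Band F ($889M), TerraLink→Band G ($760M), VistaNet→Band D ($918M), PeakComm→Band B ($819M), NorthTel→Band C ($864M) — total 889+760+918+819+864 = $4250M.
Column-greedy (each band in turn goes to its best remaining operator) gives $4157M, worse by 93.
Every other assignment is strictly worse.
Solara's own top band is Band G ($971M), but forcing Solara→Band G and reassigning the rest optimally gives only $4157M — worse by 93.

Solara receives Band F.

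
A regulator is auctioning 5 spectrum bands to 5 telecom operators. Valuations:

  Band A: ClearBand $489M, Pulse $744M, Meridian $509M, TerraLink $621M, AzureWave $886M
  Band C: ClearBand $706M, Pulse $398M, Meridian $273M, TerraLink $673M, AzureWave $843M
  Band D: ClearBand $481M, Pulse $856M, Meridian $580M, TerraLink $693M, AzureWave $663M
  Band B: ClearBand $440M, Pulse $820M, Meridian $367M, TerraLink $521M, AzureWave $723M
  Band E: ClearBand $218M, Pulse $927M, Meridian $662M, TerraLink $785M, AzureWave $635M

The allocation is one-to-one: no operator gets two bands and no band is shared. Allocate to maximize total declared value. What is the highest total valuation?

This is the linear assignment problem.
Optimal: ClearBand→Band C ($706M), Pulse→Band B ($820M), Meridian→Band D ($580M), TerraLink→Band E ($785M), AzureWave→Band A ($886M) — total 706+820+580+785+886 = $3777M.
Next-best assignment: ClearBand→Band C, Pulse→Band B, Meridian→Band E, TerraLink→Band D, AzureWave→Band A = $3767M.
Swapping AzureWave↔ClearBand (AzureWave→Band C $843M, ClearBand→Band A $489M) loses 260.
Every other assignment is strictly worse.

Max total: $3777M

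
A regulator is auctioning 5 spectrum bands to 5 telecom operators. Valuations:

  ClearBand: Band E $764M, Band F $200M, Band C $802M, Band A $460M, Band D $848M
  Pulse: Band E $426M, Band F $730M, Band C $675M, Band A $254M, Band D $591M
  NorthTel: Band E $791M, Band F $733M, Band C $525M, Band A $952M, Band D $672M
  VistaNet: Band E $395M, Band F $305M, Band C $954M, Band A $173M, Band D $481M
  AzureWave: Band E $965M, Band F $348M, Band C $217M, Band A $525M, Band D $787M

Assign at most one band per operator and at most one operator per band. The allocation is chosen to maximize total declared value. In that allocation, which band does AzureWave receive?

This is a one-to-one assignment (maximum-weight bipartite matching).
Optimal: ClearBand→Band D ($848M), Pulse→Band F ($730M), NorthTel→Band A ($952M), VistaNet→Band C ($954M), AzureWave→Band E ($965M) — total 848+730+952+954+965 = $4449M.
Column-greedy (each band in turn goes to its best remaining operator) gives $3703M, worse by 746.

AzureWave receives Band E.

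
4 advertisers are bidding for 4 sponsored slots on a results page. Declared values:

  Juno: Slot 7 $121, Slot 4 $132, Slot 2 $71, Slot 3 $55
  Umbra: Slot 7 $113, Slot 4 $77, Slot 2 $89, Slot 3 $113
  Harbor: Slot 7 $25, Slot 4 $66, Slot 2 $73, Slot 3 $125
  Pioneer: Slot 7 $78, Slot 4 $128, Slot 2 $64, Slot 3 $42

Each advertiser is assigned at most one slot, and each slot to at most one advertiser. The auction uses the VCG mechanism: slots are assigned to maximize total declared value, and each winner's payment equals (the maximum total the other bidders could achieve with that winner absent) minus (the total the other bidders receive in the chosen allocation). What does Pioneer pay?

Pioneer pays $35.

Efficient allocation: Juno→Slot 7 ($121), Umbra→Slot 2 ($89), Harbor→Slot 3 ($125), Pioneer→Slot 4 ($128); total welfare W = $463.
Pioneer receives Slot 4 at value $128, so the others get W − 128 = $335.
Without Pioneer: best allocation of the remaining 3 bidders over all 4 slots is Juno→Slot 4 ($132), Umbra→Slot 7 ($113), Harbor→Slot 3 ($125), total $370.
VCG payment = (others' best without Pioneer) − (others' welfare with Pioneer) = 370 − 335 = $35.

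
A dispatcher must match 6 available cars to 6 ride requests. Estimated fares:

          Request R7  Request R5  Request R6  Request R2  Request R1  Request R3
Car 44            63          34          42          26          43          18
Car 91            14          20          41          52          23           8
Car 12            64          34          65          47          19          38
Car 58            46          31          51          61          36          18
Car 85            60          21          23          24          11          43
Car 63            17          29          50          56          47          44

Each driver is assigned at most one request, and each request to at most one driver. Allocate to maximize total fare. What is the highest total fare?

Max total: $301

Optimal: Car 44→Request R7 ($63), Car 91→Request R2 ($52), Car 12→Request R6 ($65), Car 58→Request R5 ($31), Car 85→Request R3 ($43), Car 63→Request R1 ($47) — total 63+52+65+31+43+47 = $301.
Every other assignment is strictly worse.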